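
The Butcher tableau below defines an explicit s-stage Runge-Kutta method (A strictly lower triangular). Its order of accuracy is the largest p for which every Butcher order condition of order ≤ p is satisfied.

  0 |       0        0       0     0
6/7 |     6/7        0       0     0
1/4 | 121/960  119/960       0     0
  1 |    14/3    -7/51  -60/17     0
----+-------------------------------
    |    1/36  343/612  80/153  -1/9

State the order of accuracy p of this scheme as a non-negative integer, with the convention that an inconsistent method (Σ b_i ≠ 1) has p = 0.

b = (1/36, 343/612, 80/153, -1/9)
c = (0, 6/7, 1/4, 1)
Ac = (0, 0, 17/160, -1)
Σ b_i: 1/36·1 + 343/612·1 + 80/153·1 + (-1/9)·1 = 1 ✓
b·c: 343/612·6/7 + 80/153·1/4 + (-1/9)·1 = 1/2 ✓
b·c²: 343/612·36/49 + 80/153·1/16 + (-1/9)·1 = 1/3 ✓
b·Ac: 80/153·17/160 + (-1/9)·(-1) = 1/6 ✓
b·c³: 343/612·216/343 + 80/153·1/64 + (-1/9)·1 = 1/4 ✓
b·(c∘Ac): 80/153·17/640 + (-1/9)·(-1) = 1/8 ✓
b·Ac²: 80/153·51/560 + (-1/9)·(-9/28) = 1/12 ✓
b·A²c: (-1/9)·(-3/8) = 1/24 ✓; 4 stages ⇒ order 4.

4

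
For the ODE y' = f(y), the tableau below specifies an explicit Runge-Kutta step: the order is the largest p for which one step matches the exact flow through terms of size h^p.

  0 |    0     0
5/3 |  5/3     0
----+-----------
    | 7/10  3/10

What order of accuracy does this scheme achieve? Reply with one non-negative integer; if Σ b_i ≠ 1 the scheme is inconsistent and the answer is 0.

b = (7/10, 3/10)
c = (0, 5/3)
Σ b_i: 7/10·1 + 3/10·1 = 1 ✓
b·c: 3/10·5/3 = 1/2 ✓; 2 stages ⇒ order 2.

2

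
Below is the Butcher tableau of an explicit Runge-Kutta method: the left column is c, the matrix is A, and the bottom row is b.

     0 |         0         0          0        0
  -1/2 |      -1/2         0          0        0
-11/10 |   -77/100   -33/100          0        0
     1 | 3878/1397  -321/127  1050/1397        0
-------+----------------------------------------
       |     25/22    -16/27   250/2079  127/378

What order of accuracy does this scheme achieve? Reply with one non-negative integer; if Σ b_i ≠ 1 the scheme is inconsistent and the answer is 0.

b = (25/22, -16/27, 250/2079, 127/378)
c = (0, -1/2, -11/10, 1)
Ac = (0, 0, 33/200, 111/254)
Σ b_i: 25/22·1 + (-16/27)·1 + 250/2079·1 + 127/378·1 = 1 ✓
b·c: (-16/27)·(-1/2) + 250/2079·(-11/10) + 127/378·1 = 1/2 ✓
b·c²: (-16/27)·1/4 + 250/2079·121/100 + 127/378·1 = 1/3 ✓
b·Ac: 250/2079·33/200 + 127/378·111/254 = 1/6 ✓
b·c³: (-16/27)·(-1/8) + 250/2079·(-1331/1000) + 127/378·1 = 1/4 ✓
b·(c∘Ac): 250/2079·(-363/2000) + 127/378·111/254 = 1/8 ✓
b·Ac²: 250/2079·(-33/400) + 127/378·141/508 = 1/12 ✓
b·A²c: 127/378·63/508 = 1/24 ✓; 4 stages ⇒ order 4.

4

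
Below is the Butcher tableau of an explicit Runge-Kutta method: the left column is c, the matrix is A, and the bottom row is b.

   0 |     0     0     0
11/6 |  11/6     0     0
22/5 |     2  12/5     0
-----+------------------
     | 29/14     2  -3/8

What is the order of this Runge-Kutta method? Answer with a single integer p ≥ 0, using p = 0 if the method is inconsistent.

b = (29/14, 2, -3/8)
c = (0, 11/6, 22/5)
Ac = (0, 0, 22/5)
Σ b_i: 29/14·1 + 2·1 + (-3/8)·1 = 207/56 ≠ 1 ⇒ order 0.

0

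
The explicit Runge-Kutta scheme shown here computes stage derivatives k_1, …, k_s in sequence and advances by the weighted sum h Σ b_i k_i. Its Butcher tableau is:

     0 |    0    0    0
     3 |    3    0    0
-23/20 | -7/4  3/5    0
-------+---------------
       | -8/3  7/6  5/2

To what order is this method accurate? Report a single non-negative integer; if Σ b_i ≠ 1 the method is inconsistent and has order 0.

b = (-8/3, 7/6, 5/2)
c = (0, 3, -23/20)
Ac = (0, 0, 9/5)
Σ b_i: (-8/3)·1 + 7/6·1 + 5/2·1 = 1 ✓
b·c: 7/6·3 + 5/2·(-23/20) = 5/8 ≠ 1/2 ⇒ order 1.

1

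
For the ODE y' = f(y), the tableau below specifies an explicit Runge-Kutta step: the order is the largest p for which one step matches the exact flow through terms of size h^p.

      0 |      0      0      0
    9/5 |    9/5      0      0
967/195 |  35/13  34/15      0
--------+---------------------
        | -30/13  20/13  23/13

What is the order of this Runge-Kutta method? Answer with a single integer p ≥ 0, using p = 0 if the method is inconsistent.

b = (-30/13, 20/13, 23/13)
c = (0, 9/5, 967/195)
Ac = (0, 0, 102/25)
Σ b_i: (-30/13)·1 + 20/13·1 + 23/13·1 = 1 ✓
b·c: 20/13·9/5 + 23/13·967/195 = 29261/2535 ≠ 1/2 ⇒ order 1.

1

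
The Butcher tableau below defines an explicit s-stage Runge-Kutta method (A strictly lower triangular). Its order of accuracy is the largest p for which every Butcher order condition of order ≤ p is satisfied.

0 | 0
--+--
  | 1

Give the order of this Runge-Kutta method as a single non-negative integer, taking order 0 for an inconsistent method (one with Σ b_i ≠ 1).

1

b = (1)
c = (0)
Σ b_i: 1·1 = 1 ✓; 1 stage ⇒ order 1.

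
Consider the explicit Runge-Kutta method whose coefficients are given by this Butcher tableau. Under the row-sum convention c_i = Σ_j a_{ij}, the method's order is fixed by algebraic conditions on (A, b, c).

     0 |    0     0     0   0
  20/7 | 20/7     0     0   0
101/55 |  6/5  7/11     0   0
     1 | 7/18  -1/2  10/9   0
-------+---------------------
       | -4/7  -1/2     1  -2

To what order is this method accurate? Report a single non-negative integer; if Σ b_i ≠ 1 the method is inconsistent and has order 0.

0

b = (-4/7, -1/2, 1, -2)
c = (0, 20/7, 101/55, 1)
Ac = (0, 0, 20/11, 424/693)
Σ b_i: (-4/7)·1 + (-1/2)·1 + 1·1 + (-2)·1 = -29/14 ≠ 1 ⇒ order 0.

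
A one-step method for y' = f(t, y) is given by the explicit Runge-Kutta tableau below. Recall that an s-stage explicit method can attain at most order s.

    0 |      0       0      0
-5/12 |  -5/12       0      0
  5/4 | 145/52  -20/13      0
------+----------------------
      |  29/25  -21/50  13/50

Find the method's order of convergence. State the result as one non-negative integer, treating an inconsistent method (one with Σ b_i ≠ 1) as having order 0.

b = (29/25, -21/50, 13/50)
c = (0, -5/12, 5/4)
Ac = (0, 0, 25/39)
Σ b_i: 29/25·1 + (-21/50)·1 + 13/50·1 = 1 ✓
b·c: (-21/50)·(-5/12) + 13/50·5/4 = 1/2 ✓
b·c²: (-21/50)·25/144 + 13/50·25/16 = 1/3 ✓
b·Ac: 13/50·25/39 = 1/6 ✓; 3 stages ⇒ order 3.

3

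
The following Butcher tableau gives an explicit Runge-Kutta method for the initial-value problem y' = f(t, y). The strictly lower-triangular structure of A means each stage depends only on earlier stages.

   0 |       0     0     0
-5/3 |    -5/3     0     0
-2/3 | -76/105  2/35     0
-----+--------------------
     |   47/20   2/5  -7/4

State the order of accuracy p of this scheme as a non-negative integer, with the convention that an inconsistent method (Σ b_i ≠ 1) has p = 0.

3

b = (47/20, 2/5, -7/4)
c = (0, -5/3, -2/3)
Ac = (0, 0, -2/21)
Σ b_i: 47/20·1 + 2/5·1 + (-7/4)·1 = 1 ✓
b·c: 2/5·(-5/3) + (-7/4)·(-2/3) = 1/2 ✓
b·c²: 2/5·25/9 + (-7/4)·4/9 = 1/3 ✓
b·Ac: (-7/4)·(-2/21) = 1/6 ✓; 3 stages ⇒ order 3.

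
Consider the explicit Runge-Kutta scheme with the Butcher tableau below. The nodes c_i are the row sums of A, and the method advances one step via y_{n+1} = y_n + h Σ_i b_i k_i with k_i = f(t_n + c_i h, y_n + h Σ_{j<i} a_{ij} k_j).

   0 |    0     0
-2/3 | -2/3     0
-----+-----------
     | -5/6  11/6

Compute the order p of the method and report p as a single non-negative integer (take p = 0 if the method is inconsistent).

1

b = (-5/6, 11/6)
c = (0, -2/3)
Σ b_i: (-5/6)·1 + 11/6·1 = 1 ✓
b·c: 11/6·(-2/3) = -11/9 ≠ 1/2 ⇒ order 1.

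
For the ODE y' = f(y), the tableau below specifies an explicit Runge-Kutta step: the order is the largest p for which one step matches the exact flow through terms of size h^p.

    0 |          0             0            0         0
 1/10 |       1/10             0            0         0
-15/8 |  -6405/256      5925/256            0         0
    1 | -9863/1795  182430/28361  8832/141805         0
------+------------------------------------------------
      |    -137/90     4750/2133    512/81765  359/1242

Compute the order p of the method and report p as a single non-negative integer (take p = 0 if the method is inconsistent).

b = (-137/90, 4750/2133, 512/81765, 359/1242)
c = (0, 1/10, -15/8, 1)
Ac = (0, 0, 1185/512, 189/359)
Σ b_i: (-137/90)·1 + 4750/2133·1 + 512/81765·1 + 359/1242·1 = 1 ✓
b·c: 4750/2133·1/10 + 512/81765·(-15/8) + 359/1242·1 = 1/2 ✓
b·c²: 4750/2133·1/100 + 512/81765·225/64 + 359/1242·1 = 1/3 ✓
b·Ac: 512/81765·1185/512 + 359/1242·189/359 = 1/6 ✓
b·c³: 4750/2133·1/1000 + 512/81765·(-3375/512) + 359/1242·1 = 1/4 ✓
b·(c∘Ac): 512/81765·(-17775/4096) + 359/1242·189/359 = 1/8 ✓
b·Ac²: 512/81765·237/1024 + 359/1242·1017/3590 = 1/12 ✓
b·A²c: 359/1242·207/1436 = 1/24 ✓; 4 stages ⇒ order 4.

4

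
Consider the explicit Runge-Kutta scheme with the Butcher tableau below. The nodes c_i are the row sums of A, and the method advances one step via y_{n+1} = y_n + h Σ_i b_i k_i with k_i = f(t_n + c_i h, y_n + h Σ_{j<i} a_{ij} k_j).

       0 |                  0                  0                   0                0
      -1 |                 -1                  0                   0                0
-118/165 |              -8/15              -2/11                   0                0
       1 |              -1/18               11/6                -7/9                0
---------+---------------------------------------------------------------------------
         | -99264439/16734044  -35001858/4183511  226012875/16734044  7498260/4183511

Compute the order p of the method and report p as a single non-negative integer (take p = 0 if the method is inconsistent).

b = (-99264439/16734044, -35001858/4183511, 226012875/16734044, 7498260/4183511)
c = (0, -1, -118/165, 1)
Ac = (0, 0, 2/11, -3793/2970)
Σ b_i: (-99264439/16734044)·1 + (-35001858/4183511)·1 + 226012875/16734044·1 + 7498260/4183511·1 = 1 ✓
b·c: (-35001858/4183511)·(-1) + 226012875/16734044·(-118/165) + 7498260/4183511·1 = 1/2 ✓
b·c²: (-35001858/4183511)·1 + 226012875/16734044·13924/27225 + 7498260/4183511·1 = 1/3 ✓
b·Ac: 226012875/16734044·2/11 + 7498260/4183511·(-3793/2970) = 1/6 ✓
b·c³: (-35001858/4183511)·(-1) + 226012875/16734044·(-1643032/4492125) + 7498260/4183511·1 = 2161526084/414167589 ≠ 1/4 ⇒ order 3.
b·(c∘Ac): 226012875/16734044·(-236/1815) + 7498260/4183511·(-3793/2970) = -50769107/12550533 ≠ 1/8
b·Ac²: 226012875/16734044·(-2/11) + 7498260/4183511·703489/490050 = 485871997/4141675890 ≠ 1/12
b·A²c: 7498260/4183511·(-14/99) = -1060360/4183511 ≠ 1/24

3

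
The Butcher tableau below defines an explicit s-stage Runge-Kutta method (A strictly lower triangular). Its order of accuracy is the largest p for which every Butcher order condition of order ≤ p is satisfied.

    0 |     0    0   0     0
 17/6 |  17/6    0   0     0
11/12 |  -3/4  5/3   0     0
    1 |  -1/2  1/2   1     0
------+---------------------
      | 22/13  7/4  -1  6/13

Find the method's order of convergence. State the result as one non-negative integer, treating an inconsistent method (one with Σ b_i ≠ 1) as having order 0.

0

b = (22/13, 7/4, -1, 6/13)
c = (0, 17/6, 11/12, 1)
Ac = (0, 0, 85/18, 7/3)
Σ b_i: 22/13·1 + 7/4·1 + (-1)·1 + 6/13·1 = 151/52 ≠ 1 ⇒ order 0.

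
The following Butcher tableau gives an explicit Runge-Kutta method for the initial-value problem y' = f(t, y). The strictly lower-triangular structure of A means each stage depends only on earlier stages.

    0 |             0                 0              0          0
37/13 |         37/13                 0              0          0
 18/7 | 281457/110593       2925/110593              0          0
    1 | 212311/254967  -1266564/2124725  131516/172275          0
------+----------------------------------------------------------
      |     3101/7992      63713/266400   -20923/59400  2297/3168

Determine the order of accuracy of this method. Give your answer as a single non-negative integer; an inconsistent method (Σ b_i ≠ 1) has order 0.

b = (3101/7992, 63713/266400, -20923/59400, 2297/3168)
c = (0, 37/13, 18/7, 1)
Ac = (0, 0, 225/2989, 612/2297)
Σ b_i: 3101/7992·1 + 63713/266400·1 + (-20923/59400)·1 + 2297/3168·1 = 1 ✓
b·c: 63713/266400·37/13 + (-20923/59400)·18/7 + 2297/3168·1 = 1/2 ✓
b·c²: 63713/266400·1369/169 + (-20923/59400)·324/49 + 2297/3168·1 = 1/3 ✓
b·Ac: (-20923/59400)·225/2989 + 2297/3168·612/2297 = 1/6 ✓
b·c³: 63713/266400·50653/2197 + (-20923/59400)·5832/343 + 2297/3168·1 = 1/4 ✓
b·(c∘Ac): (-20923/59400)·4050/20923 + 2297/3168·612/2297 = 1/8 ✓
b·Ac²: (-20923/59400)·8325/38857 + 2297/3168·6540/29861 = 1/12 ✓
b·A²c: 2297/3168·132/2297 = 1/24 ✓; 4 stages ⇒ order 4.

4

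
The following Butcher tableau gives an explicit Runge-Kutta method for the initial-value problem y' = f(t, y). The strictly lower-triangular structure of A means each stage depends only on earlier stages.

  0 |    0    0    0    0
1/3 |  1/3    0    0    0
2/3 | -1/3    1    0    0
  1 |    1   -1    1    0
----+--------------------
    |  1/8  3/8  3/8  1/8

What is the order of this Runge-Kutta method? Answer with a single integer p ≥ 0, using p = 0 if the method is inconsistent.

4

b = (1/8, 3/8, 3/8, 1/8)
c = (0, 1/3, 2/3, 1)
Ac = (0, 0, 1/3, 1/3)
Σ b_i: 1/8·1 + 3/8·1 + 3/8·1 + 1/8·1 = 1 ✓
b·c: 3/8·1/3 + 3/8·2/3 + 1/8·1 = 1/2 ✓
b·c²: 3/8·1/9 + 3/8·4/9 + 1/8·1 = 1/3 ✓
b·Ac: 3/8·1/3 + 1/8·1/3 = 1/6 ✓
b·c³: 3/8·1/27 + 3/8·8/27 + 1/8·1 = 1/4 ✓
b·(c∘Ac): 3/8·2/9 + 1/8·1/3 = 1/8 ✓
b·Ac²: 3/8·1/9 + 1/8·1/3 = 1/12 ✓
b·A²c: 1/8·1/3 = 1/24 ✓; 4 stages ⇒ order 4.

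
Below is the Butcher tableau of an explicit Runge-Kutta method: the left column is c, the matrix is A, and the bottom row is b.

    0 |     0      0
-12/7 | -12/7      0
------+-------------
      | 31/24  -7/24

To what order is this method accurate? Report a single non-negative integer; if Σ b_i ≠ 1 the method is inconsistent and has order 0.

2

b = (31/24, -7/24)
c = (0, -12/7)
Σ b_i: 31/24·1 + (-7/24)·1 = 1 ✓
b·c: (-7/24)·(-12/7) = 1/2 ✓; 2 stages ⇒ order 2.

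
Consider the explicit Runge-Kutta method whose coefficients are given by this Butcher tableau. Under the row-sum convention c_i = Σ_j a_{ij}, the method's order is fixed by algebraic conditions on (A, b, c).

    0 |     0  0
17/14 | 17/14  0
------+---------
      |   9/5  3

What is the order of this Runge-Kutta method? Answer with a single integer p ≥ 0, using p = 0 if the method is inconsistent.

0

b = (9/5, 3)
c = (0, 17/14)
Σ b_i: 9/5·1 + 3·1 = 24/5 ≠ 1 ⇒ order 0.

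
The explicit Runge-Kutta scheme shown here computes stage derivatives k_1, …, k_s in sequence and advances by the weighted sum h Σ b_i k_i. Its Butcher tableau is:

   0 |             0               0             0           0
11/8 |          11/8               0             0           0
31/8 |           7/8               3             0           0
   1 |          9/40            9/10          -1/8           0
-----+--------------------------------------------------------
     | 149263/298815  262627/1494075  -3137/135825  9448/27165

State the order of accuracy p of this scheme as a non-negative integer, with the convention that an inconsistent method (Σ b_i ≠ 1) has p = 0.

b = (149263/298815, 262627/1494075, -3137/135825, 9448/27165)
c = (0, 11/8, 31/8, 1)
Ac = (0, 0, 33/8, 241/320)
Σ b_i: 149263/298815·1 + 262627/1494075·1 + (-3137/135825)·1 + 9448/27165·1 = 1 ✓
b·c: 262627/1494075·11/8 + (-3137/135825)·31/8 + 9448/27165·1 = 1/2 ✓
b·c²: 262627/1494075·121/64 + (-3137/135825)·961/64 + 9448/27165·1 = 1/3 ✓
b·Ac: (-3137/135825)·33/8 + 9448/27165·241/320 = 1/6 ✓
b·c³: 262627/1494075·1331/512 + (-3137/135825)·29791/512 + 9448/27165·1 = -624827/1159040 ≠ 1/4 ⇒ order 3.
b·(c∘Ac): (-3137/135825)·1023/64 + 9448/27165·241/320 = -932183/8692800 ≠ 1/8
b·Ac²: (-3137/135825)·363/64 + 9448/27165·(-449/2560) = -8345/43464 ≠ 1/12
b·A²c: 9448/27165·(-33/64) = -12991/72440 ≠ 1/24

3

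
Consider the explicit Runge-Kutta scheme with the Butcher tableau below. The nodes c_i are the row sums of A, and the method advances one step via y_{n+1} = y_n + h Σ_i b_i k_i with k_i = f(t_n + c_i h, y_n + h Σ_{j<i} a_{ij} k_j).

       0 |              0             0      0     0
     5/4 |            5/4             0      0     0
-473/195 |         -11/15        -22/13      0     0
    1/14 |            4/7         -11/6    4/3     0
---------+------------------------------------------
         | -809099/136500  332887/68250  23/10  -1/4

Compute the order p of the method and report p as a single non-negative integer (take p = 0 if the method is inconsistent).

2

b = (-809099/136500, 332887/68250, 23/10, -1/4)
c = (0, 5/4, -473/195, 1/14)
Ac = (0, 0, -55/26, -25861/4680)
Σ b_i: (-809099/136500)·1 + 332887/68250·1 + 23/10·1 + (-1/4)·1 = 1 ✓
b·c: 332887/68250·5/4 + 23/10·(-473/195) + (-1/4)·1/14 = 1/2 ✓
b·c²: 332887/68250·25/16 + 23/10·223729/38025 + (-1/4)·1/196 = 6305854853/298116000 ≠ 1/3 ⇒ order 2.
b·Ac: 23/10·(-55/26) + (-1/4)·(-25861/4680) = -65219/18720 ≠ 1/6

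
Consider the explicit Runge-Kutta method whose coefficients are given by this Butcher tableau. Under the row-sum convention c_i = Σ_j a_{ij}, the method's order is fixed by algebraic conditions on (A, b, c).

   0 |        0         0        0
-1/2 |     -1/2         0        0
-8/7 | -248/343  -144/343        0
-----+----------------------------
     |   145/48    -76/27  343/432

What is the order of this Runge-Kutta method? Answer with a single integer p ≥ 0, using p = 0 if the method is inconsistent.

3

b = (145/48, -76/27, 343/432)
c = (0, -1/2, -8/7)
Ac = (0, 0, 72/343)
Σ b_i: 145/48·1 + (-76/27)·1 + 343/432·1 = 1 ✓
b·c: (-76/27)·(-1/2) + 343/432·(-8/7) = 1/2 ✓
b·c²: (-76/27)·1/4 + 343/432·64/49 = 1/3 ✓
b·Ac: 343/432·72/343 = 1/6 ✓; 3 stages ⇒ order 3.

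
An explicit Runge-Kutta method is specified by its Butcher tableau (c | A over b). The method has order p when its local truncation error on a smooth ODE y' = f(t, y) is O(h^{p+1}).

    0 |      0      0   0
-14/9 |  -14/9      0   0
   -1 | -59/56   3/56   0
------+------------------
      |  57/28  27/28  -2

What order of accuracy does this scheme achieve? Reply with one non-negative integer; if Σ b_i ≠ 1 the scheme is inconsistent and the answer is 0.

3

b = (57/28, 27/28, -2)
c = (0, -14/9, -1)
Ac = (0, 0, -1/12)
Σ b_i: 57/28·1 + 27/28·1 + (-2)·1 = 1 ✓
b·c: 27/28·(-14/9) + (-2)·(-1) = 1/2 ✓
b·c²: 27/28·196/81 + (-2)·1 = 1/3 ✓
b·Ac: (-2)·(-1/12) = 1/6 ✓; 3 stages ⇒ order 3.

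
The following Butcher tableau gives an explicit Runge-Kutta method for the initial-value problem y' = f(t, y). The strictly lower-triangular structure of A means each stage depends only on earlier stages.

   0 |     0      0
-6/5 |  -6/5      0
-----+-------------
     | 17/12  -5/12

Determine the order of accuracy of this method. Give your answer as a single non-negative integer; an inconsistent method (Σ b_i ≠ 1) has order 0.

b = (17/12, -5/12)
c = (0, -6/5)
Σ b_i: 17/12·1 + (-5/12)·1 = 1 ✓
b·c: (-5/12)·(-6/5) = 1/2 ✓; 2 stages ⇒ order 2.

2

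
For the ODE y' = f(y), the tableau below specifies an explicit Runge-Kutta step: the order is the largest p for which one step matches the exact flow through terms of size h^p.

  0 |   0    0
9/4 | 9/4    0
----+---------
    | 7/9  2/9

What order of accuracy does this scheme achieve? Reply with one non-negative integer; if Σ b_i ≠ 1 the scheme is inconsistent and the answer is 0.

2

b = (7/9, 2/9)
c = (0, 9/4)
Σ b_i: 7/9·1 + 2/9·1 = 1 ✓
b·c: 2/9·9/4 = 1/2 ✓; 2 stages ⇒ order 2.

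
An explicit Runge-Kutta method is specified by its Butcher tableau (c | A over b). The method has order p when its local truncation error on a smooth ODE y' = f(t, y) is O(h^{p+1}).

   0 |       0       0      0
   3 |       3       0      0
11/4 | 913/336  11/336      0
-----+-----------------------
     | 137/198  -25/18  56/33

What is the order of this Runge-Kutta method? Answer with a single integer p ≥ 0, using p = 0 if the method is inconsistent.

3

b = (137/198, -25/18, 56/33)
c = (0, 3, 11/4)
Ac = (0, 0, 11/112)
Σ b_i: 137/198·1 + (-25/18)·1 + 56/33·1 = 1 ✓
b·c: (-25/18)·3 + 56/33·11/4 = 1/2 ✓
b·c²: (-25/18)·9 + 56/33·121/16 = 1/3 ✓
b·Ac: 56/33·11/112 = 1/6 ✓; 3 stages ⇒ order 3.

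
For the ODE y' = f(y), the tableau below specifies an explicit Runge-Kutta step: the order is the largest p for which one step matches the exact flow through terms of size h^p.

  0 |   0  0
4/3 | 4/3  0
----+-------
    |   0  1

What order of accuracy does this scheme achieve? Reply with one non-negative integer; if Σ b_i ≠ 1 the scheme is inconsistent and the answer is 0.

b = (0, 1)
c = (0, 4/3)
Σ b_i: 1·1 = 1 ✓
b·c: 1·4/3 = 4/3 ≠ 1/2 ⇒ order 1.

1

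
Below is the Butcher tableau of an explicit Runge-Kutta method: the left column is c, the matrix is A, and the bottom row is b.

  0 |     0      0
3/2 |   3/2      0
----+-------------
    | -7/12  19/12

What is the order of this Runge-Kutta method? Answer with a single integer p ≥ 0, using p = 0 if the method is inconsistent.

b = (-7/12, 19/12)
c = (0, 3/2)
Σ b_i: (-7/12)·1 + 19/12·1 = 1 ✓
b·c: 19/12·3/2 = 19/8 ≠ 1/2 ⇒ order 1.

1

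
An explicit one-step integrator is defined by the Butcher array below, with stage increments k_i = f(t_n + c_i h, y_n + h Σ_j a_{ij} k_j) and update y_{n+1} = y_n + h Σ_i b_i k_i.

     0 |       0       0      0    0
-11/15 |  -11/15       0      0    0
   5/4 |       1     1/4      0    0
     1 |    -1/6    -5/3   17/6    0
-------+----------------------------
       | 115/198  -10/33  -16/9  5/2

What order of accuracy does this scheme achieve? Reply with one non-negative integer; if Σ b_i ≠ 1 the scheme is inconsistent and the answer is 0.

b = (115/198, -10/33, -16/9, 5/2)
c = (0, -11/15, 5/4, 1)
Ac = (0, 0, -11/60, 343/72)
Σ b_i: 115/198·1 + (-10/33)·1 + (-16/9)·1 + 5/2·1 = 1 ✓
b·c: (-10/33)·(-11/15) + (-16/9)·5/4 + 5/2·1 = 1/2 ✓
b·c²: (-10/33)·121/225 + (-16/9)·25/16 + 5/2·1 = -119/270 ≠ 1/3 ⇒ order 2.
b·Ac: (-16/9)·(-11/60) + 5/2·343/72 = 26429/2160 ≠ 1/6

2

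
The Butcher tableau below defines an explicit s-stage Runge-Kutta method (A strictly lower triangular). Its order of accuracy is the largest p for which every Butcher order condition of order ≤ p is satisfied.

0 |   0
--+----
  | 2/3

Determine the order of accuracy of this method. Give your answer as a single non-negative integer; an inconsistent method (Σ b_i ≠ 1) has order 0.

b = (2/3)
c = (0)
Σ b_i: 2/3·1 = 2/3 ≠ 1 ⇒ order 0.

0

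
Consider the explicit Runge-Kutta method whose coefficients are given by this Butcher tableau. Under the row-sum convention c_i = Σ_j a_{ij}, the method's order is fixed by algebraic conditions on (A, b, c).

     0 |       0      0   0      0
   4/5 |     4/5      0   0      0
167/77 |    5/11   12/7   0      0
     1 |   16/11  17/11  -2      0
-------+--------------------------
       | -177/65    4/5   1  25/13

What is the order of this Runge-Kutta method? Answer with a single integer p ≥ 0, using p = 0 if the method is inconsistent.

b = (-177/65, 4/5, 1, 25/13)
c = (0, 4/5, 167/77, 1)
Ac = (0, 0, 48/35, -1194/385)
Σ b_i: (-177/65)·1 + 4/5·1 + 1·1 + 25/13·1 = 1 ✓
b·c: 4/5·4/5 + 1·167/77 + 25/13·1 = 118416/25025 ≠ 1/2 ⇒ order 1.

1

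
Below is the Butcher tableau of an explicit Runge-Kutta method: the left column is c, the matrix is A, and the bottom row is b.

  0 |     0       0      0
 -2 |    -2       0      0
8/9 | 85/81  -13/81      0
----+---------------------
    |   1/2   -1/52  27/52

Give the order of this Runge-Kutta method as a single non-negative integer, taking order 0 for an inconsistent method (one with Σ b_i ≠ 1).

3

b = (1/2, -1/52, 27/52)
c = (0, -2, 8/9)
Ac = (0, 0, 26/81)
Σ b_i: 1/2·1 + (-1/52)·1 + 27/52·1 = 1 ✓
b·c: (-1/52)·(-2) + 27/52·8/9 = 1/2 ✓
b·c²: (-1/52)·4 + 27/52·64/81 = 1/3 ✓
b·Ac: 27/52·26/81 = 1/6 ✓; 3 stages ⇒ order 3.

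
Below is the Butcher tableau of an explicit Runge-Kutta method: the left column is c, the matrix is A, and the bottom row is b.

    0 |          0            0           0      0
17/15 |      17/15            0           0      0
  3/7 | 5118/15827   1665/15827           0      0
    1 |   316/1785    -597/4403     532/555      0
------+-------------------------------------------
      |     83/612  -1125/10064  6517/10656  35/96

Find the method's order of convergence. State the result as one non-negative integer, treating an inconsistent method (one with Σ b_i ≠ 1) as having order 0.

4

b = (83/612, -1125/10064, 6517/10656, 35/96)
c = (0, 17/15, 3/7, 1)
Ac = (0, 0, 111/931, 9/35)
Σ b_i: 83/612·1 + (-1125/10064)·1 + 6517/10656·1 + 35/96·1 = 1 ✓
b·c: (-1125/10064)·17/15 + 6517/10656·3/7 + 35/96·1 = 1/2 ✓
b·c²: (-1125/10064)·289/225 + 6517/10656·9/49 + 35/96·1 = 1/3 ✓
b·Ac: 6517/10656·111/931 + 35/96·9/35 = 1/6 ✓
b·c³: (-1125/10064)·4913/3375 + 6517/10656·27/343 + 35/96·1 = 1/4 ✓
b·(c∘Ac): 6517/10656·333/6517 + 35/96·9/35 = 1/8 ✓
b·Ac²: 6517/10656·629/4655 + 35/96·1/525 = 1/12 ✓
b·A²c: 35/96·4/35 = 1/24 ✓; 4 stages ⇒ order 4.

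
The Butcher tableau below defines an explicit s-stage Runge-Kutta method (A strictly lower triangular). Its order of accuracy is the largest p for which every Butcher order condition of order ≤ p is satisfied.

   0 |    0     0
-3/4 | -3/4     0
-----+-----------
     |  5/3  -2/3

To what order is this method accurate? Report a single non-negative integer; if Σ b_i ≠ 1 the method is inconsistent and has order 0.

2

b = (5/3, -2/3)
c = (0, -3/4)
Σ b_i: 5/3·1 + (-2/3)·1 = 1 ✓
b·c: (-2/3)·(-3/4) = 1/2 ✓; 2 stages ⇒ order 2.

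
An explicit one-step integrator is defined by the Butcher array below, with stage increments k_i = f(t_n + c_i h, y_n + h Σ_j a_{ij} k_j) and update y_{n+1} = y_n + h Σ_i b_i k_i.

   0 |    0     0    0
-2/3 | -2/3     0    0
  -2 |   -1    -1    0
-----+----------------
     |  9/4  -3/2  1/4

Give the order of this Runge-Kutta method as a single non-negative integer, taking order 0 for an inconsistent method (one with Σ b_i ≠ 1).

3

b = (9/4, -3/2, 1/4)
c = (0, -2/3, -2)
Ac = (0, 0, 2/3)
Σ b_i: 9/4·1 + (-3/2)·1 + 1/4·1 = 1 ✓
b·c: (-3/2)·(-2/3) + 1/4·(-2) = 1/2 ✓
b·c²: (-3/2)·4/9 + 1/4·4 = 1/3 ✓
b·Ac: 1/4·2/3 = 1/6 ✓; 3 stages ⇒ order 3.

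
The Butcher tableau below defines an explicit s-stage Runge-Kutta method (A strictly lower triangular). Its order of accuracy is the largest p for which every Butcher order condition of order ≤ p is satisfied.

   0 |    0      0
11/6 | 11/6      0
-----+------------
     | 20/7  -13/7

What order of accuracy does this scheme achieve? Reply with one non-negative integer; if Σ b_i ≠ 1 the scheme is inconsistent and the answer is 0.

b = (20/7, -13/7)
c = (0, 11/6)
Σ b_i: 20/7·1 + (-13/7)·1 = 1 ✓
b·c: (-13/7)·11/6 = -143/42 ≠ 1/2 ⇒ order 1.

1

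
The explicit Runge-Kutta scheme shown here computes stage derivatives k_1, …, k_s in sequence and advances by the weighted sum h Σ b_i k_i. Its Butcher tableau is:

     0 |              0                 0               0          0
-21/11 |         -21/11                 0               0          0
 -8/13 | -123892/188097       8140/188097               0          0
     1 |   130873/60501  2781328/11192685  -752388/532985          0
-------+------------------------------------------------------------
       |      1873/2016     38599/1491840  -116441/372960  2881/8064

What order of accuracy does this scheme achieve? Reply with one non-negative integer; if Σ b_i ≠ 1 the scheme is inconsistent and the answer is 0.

b = (1873/2016, 38599/1491840, -116441/372960, 2881/8064)
c = (0, -21/11, -8/13, 1)
Ac = (0, 0, -740/8957, 1136/2881)
Σ b_i: 1873/2016·1 + 38599/1491840·1 + (-116441/372960)·1 + 2881/8064·1 = 1 ✓
b·c: 38599/1491840·(-21/11) + (-116441/372960)·(-8/13) + 2881/8064·1 = 1/2 ✓
b·c²: 38599/1491840·441/121 + (-116441/372960)·64/169 + 2881/8064·1 = 1/3 ✓
b·Ac: (-116441/372960)·(-740/8957) + 2881/8064·1136/2881 = 1/6 ✓
b·c³: 38599/1491840·(-9261/1331) + (-116441/372960)·(-512/2197) + 2881/8064·1 = 1/4 ✓
b·(c∘Ac): (-116441/372960)·5920/116441 + 2881/8064·1136/2881 = 1/8 ✓
b·Ac²: (-116441/372960)·15540/98527 + 2881/8064·11760/31691 = 1/12 ✓
b·A²c: 2881/8064·336/2881 = 1/24 ✓; 4 stages ⇒ order 4.

4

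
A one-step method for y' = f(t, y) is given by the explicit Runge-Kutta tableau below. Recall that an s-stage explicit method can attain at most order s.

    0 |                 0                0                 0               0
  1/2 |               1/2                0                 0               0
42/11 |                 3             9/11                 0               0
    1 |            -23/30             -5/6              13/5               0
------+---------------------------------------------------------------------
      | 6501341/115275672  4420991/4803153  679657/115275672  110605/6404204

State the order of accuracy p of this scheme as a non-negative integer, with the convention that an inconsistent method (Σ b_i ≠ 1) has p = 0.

3

b = (6501341/115275672, 4420991/4803153, 679657/115275672, 110605/6404204)
c = (0, 1/2, 42/11, 1)
Ac = (0, 0, 9/22, 6277/660)
Σ b_i: 6501341/115275672·1 + 4420991/4803153·1 + 679657/115275672·1 + 110605/6404204·1 = 1 ✓
b·c: 4420991/4803153·1/2 + 679657/115275672·42/11 + 110605/6404204·1 = 1/2 ✓
b·c²: 4420991/4803153·1/4 + 679657/115275672·1764/121 + 110605/6404204·1 = 1/3 ✓
b·Ac: 679657/115275672·9/22 + 110605/6404204·6277/660 = 1/6 ✓
b·c³: 4420991/4803153·1/8 + 679657/115275672·74088/1331 + 110605/6404204·1 = 194648263/422677464 ≠ 1/4 ⇒ order 3.
b·(c∘Ac): 679657/115275672·189/121 + 110605/6404204·6277/660 = 13330789/76850448 ≠ 1/8
b·Ac²: 679657/115275672·9/44 + 110605/6404204·547343/14520 = 68921609/105669366 ≠ 1/12
b·A²c: 110605/6404204·117/110 = 235287/12808408 ≠ 1/24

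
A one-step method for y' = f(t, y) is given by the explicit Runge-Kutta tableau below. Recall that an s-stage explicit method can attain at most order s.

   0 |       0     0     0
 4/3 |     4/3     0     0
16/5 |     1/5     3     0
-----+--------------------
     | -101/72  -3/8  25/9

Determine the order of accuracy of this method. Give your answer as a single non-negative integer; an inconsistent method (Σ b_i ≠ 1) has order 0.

1

b = (-101/72, -3/8, 25/9)
c = (0, 4/3, 16/5)
Ac = (0, 0, 4)
Σ b_i: (-101/72)·1 + (-3/8)·1 + 25/9·1 = 1 ✓
b·c: (-3/8)·4/3 + 25/9·16/5 = 151/18 ≠ 1/2 ⇒ order 1.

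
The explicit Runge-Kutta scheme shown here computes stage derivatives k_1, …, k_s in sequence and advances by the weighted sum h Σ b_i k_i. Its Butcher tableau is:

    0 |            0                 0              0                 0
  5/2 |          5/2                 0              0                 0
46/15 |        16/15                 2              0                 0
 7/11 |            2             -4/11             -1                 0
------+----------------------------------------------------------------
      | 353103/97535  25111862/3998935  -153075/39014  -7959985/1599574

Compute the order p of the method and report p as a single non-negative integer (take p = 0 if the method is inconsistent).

3

b = (353103/97535, 25111862/3998935, -153075/39014, -7959985/1599574)
c = (0, 5/2, 46/15, 7/11)
Ac = (0, 0, 5, -656/165)
Σ b_i: 353103/97535·1 + 25111862/3998935·1 + (-153075/39014)·1 + (-7959985/1599574)·1 = 1 ✓
b·c: 25111862/3998935·5/2 + (-153075/39014)·46/15 + (-7959985/1599574)·7/11 = 1/2 ✓
b·c²: 25111862/3998935·25/4 + (-153075/39014)·2116/225 + (-7959985/1599574)·49/121 = 1/3 ✓
b·Ac: (-153075/39014)·5 + (-7959985/1599574)·(-656/165) = 1/6 ✓
b·c³: 25111862/3998935·125/8 + (-153075/39014)·97336/3375 + (-7959985/1599574)·343/1331 = -630364897/38623860 ≠ 1/4 ⇒ order 3.
b·(c∘Ac): (-153075/39014)·46/3 + (-7959985/1599574)·(-4592/1815) = -2783933/58521 ≠ 1/8
b·Ac²: (-153075/39014)·25/2 + (-7959985/1599574)·(-28901/2475) = 1304925679/143961660 ≠ 1/12
b·A²c: (-7959985/1599574)·(-5) = 39799925/1599574 ≠ 1/24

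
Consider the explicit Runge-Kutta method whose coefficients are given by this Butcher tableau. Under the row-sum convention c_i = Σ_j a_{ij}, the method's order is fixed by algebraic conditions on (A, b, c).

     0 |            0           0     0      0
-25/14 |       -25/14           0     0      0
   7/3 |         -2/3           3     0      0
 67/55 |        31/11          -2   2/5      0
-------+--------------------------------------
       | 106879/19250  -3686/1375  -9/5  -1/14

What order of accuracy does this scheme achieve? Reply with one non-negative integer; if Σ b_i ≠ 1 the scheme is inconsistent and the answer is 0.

2

b = (106879/19250, -3686/1375, -9/5, -1/14)
c = (0, -25/14, 7/3, 67/55)
Ac = (0, 0, -75/14, 473/105)
Σ b_i: 106879/19250·1 + (-3686/1375)·1 + (-9/5)·1 + (-1/14)·1 = 1 ✓
b·c: (-3686/1375)·(-25/14) + (-9/5)·7/3 + (-1/14)·67/55 = 1/2 ✓
b·c²: (-3686/1375)·625/196 + (-9/5)·49/9 + (-1/14)·4489/3025 = -2735379/148225 ≠ 1/3 ⇒ order 2.
b·Ac: (-9/5)·(-75/14) + (-1/14)·473/105 = 6851/735 ≠ 1/6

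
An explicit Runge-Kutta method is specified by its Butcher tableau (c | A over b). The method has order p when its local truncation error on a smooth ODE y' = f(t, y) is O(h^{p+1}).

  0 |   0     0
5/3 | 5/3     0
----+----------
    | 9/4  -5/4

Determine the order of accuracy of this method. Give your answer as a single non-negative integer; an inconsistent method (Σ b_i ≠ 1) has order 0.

1

b = (9/4, -5/4)
c = (0, 5/3)
Σ b_i: 9/4·1 + (-5/4)·1 = 1 ✓
b·c: (-5/4)·5/3 = -25/12 ≠ 1/2 ⇒ order 1.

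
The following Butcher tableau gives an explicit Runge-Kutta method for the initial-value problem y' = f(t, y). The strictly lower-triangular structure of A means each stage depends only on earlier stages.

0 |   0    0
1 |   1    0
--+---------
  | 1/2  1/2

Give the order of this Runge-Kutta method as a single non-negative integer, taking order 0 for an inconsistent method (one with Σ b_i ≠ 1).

2

b = (1/2, 1/2)
c = (0, 1)
Σ b_i: 1/2·1 + 1/2·1 = 1 ✓
b·c: 1/2·1 = 1/2 ✓; 2 stages ⇒ order 2.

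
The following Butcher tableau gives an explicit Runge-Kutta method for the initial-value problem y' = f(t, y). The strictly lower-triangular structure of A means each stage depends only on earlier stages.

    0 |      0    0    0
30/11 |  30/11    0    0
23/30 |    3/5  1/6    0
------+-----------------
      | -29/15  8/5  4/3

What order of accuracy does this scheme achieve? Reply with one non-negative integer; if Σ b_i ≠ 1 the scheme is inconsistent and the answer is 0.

1

b = (-29/15, 8/5, 4/3)
c = (0, 30/11, 23/30)
Ac = (0, 0, 5/11)
Σ b_i: (-29/15)·1 + 8/5·1 + 4/3·1 = 1 ✓
b·c: 8/5·30/11 + 4/3·23/30 = 2666/495 ≠ 1/2 ⇒ order 1.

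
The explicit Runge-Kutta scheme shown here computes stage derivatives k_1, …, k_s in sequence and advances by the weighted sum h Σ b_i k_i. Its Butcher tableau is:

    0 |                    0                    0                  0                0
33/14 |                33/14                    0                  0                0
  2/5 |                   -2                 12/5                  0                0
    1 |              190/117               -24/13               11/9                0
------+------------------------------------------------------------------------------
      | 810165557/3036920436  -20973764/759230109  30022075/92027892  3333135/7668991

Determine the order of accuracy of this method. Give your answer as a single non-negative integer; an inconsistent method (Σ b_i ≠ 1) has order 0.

3

b = (810165557/3036920436, -20973764/759230109, 30022075/92027892, 3333135/7668991)
c = (0, 33/14, 2/5, 1)
Ac = (0, 0, 198/35, -15818/4095)
Σ b_i: 810165557/3036920436·1 + (-20973764/759230109)·1 + 30022075/92027892·1 + 3333135/7668991·1 = 1 ✓
b·c: (-20973764/759230109)·33/14 + 30022075/92027892·2/5 + 3333135/7668991·1 = 1/2 ✓
b·c²: (-20973764/759230109)·1089/196 + 30022075/92027892·4/25 + 3333135/7668991·1 = 1/3 ✓
b·Ac: 30022075/92027892·198/35 + 3333135/7668991·(-15818/4095) = 1/6 ✓
b·c³: (-20973764/759230109)·35937/2744 + 30022075/92027892·8/125 + 3333135/7668991·1 = 21559867/230069730 ≠ 1/4 ⇒ order 3.
b·(c∘Ac): 30022075/92027892·396/175 + 3333135/7668991·(-15818/4095) = -13771787/14640801 ≠ 1/8
b·Ac²: 30022075/92027892·3267/245 + 3333135/7668991·(-1442122/143325) = -6735667/292816020 ≠ 1/12
b·A²c: 3333135/7668991·242/35 = 14665794/4880267 ≠ 1/24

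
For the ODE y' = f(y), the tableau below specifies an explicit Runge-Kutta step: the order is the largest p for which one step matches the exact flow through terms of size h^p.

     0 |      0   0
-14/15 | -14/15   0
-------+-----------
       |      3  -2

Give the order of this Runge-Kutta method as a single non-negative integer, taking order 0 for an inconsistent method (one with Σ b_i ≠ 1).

b = (3, -2)
c = (0, -14/15)
Σ b_i: 3·1 + (-2)·1 = 1 ✓
b·c: (-2)·(-14/15) = 28/15 ≠ 1/2 ⇒ order 1.

1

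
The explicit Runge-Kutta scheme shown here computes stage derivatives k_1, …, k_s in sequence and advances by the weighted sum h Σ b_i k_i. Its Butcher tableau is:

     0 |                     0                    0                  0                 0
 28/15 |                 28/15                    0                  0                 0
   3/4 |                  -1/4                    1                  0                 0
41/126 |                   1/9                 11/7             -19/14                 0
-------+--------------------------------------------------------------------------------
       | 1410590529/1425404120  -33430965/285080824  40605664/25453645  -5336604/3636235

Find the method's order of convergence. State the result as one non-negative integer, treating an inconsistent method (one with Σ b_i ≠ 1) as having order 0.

b = (1410590529/1425404120, -33430965/285080824, 40605664/25453645, -5336604/3636235)
c = (0, 28/15, 3/4, 41/126)
Ac = (0, 0, 28/15, 1609/840)
Σ b_i: 1410590529/1425404120·1 + (-33430965/285080824)·1 + 40605664/25453645·1 + (-5336604/3636235)·1 = 1 ✓
b·c: (-33430965/285080824)·28/15 + 40605664/25453645·3/4 + (-5336604/3636235)·41/126 = 1/2 ✓
b·c²: (-33430965/285080824)·784/225 + 40605664/25453645·9/16 + (-5336604/3636235)·1681/15876 = 1/3 ✓
b·Ac: 40605664/25453645·28/15 + (-5336604/3636235)·1609/840 = 1/6 ✓
b·c³: (-33430965/285080824)·21952/3375 + 40605664/25453645·27/64 + (-5336604/3636235)·68921/2000376 = -1124953579/8017898175 ≠ 1/4 ⇒ order 3.
b·(c∘Ac): 40605664/25453645·7/5 + (-5336604/3636235)·65969/105840 = 671283421/509072900 ≠ 1/8
b·Ac²: 40605664/25453645·784/225 + (-5336604/3636235)·237493/50400 = -1776365681/1309044600 ≠ 1/12
b·A²c: (-5336604/3636235)·(-38/15) = 67596984/18181175 ≠ 1/24

3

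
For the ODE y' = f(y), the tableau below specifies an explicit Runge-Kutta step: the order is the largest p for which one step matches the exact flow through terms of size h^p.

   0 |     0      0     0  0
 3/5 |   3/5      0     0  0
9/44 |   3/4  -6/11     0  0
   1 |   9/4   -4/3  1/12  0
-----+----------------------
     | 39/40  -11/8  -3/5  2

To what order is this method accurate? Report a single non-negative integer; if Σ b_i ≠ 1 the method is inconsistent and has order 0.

1

b = (39/40, -11/8, -3/5, 2)
c = (0, 3/5, 9/44, 1)
Ac = (0, 0, -18/55, -689/880)
Σ b_i: 39/40·1 + (-11/8)·1 + (-3/5)·1 + 2·1 = 1 ✓
b·c: (-11/8)·3/5 + (-3/5)·9/44 + 2·1 = 463/440 ≠ 1/2 ⇒ order 1.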